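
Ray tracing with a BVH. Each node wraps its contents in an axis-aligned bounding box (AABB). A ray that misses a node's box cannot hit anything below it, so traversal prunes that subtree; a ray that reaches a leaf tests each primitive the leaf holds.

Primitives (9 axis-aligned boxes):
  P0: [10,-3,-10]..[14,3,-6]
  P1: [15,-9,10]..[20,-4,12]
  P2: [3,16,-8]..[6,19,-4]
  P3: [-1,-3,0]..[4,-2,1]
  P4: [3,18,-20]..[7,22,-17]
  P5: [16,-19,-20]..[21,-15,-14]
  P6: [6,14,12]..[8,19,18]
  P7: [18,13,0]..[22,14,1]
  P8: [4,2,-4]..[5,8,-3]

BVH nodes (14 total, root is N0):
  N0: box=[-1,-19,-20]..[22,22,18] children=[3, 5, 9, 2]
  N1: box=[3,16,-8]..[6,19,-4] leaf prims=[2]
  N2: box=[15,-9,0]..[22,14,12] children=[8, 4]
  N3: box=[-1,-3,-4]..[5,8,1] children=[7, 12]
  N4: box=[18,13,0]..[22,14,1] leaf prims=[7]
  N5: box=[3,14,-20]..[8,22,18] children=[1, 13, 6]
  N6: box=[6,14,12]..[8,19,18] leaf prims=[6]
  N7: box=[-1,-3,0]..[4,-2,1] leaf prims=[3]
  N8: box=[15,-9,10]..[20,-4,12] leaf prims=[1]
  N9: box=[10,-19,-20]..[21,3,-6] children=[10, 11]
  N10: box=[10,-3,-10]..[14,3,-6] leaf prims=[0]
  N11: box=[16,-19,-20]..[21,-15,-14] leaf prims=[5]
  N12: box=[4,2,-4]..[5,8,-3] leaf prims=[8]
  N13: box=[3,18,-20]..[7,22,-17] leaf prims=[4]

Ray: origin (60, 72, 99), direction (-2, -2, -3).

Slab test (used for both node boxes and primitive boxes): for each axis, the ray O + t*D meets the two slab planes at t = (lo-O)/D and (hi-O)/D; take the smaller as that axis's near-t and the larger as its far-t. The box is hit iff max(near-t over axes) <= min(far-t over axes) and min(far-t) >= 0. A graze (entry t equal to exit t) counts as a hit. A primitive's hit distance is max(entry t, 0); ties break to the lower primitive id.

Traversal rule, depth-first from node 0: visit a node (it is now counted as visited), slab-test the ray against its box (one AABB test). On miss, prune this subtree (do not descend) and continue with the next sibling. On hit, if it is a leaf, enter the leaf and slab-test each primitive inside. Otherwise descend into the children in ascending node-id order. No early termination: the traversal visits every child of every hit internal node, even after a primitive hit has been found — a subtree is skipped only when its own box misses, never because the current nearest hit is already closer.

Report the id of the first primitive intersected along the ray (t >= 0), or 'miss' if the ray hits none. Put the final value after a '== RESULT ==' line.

Traverse from the root:
N0 x:[19,61/2] y:[25,91/2] z:[27,119/3] -> hit [27,61/2], descend [2, 3, 5, 9]
  N2 x:[19,45/2] y:[29,81/2] z:[29,33] -> miss, prune
  N3 x:[55/2,61/2] y:[32,75/2] z:[98/3,103/3] -> miss, prune
  N5 x:[26,57/2] y:[25,29] z:[27,119/3] -> hit [27,57/2], descend [1, 6, 13]
    N1 x:[27,57/2] y:[53/2,28] z:[103/3,107/3] -> miss, prune
    N6 x:[26,27] y:[53/2,29] z:[27,29] -> hit [27,27] leaf, test {P6@t=27}
    N13 x:[53/2,57/2] y:[25,27] z:[116/3,119/3] -> miss, prune
  N9 x:[39/2,25] y:[69/2,91/2] z:[35,119/3] -> miss, prune

8 AABB tests over nodes [0, 2, 3, 5, 1, 6, 13, 9]; 1 leaf entered; closest P6.

== RESULT ==
6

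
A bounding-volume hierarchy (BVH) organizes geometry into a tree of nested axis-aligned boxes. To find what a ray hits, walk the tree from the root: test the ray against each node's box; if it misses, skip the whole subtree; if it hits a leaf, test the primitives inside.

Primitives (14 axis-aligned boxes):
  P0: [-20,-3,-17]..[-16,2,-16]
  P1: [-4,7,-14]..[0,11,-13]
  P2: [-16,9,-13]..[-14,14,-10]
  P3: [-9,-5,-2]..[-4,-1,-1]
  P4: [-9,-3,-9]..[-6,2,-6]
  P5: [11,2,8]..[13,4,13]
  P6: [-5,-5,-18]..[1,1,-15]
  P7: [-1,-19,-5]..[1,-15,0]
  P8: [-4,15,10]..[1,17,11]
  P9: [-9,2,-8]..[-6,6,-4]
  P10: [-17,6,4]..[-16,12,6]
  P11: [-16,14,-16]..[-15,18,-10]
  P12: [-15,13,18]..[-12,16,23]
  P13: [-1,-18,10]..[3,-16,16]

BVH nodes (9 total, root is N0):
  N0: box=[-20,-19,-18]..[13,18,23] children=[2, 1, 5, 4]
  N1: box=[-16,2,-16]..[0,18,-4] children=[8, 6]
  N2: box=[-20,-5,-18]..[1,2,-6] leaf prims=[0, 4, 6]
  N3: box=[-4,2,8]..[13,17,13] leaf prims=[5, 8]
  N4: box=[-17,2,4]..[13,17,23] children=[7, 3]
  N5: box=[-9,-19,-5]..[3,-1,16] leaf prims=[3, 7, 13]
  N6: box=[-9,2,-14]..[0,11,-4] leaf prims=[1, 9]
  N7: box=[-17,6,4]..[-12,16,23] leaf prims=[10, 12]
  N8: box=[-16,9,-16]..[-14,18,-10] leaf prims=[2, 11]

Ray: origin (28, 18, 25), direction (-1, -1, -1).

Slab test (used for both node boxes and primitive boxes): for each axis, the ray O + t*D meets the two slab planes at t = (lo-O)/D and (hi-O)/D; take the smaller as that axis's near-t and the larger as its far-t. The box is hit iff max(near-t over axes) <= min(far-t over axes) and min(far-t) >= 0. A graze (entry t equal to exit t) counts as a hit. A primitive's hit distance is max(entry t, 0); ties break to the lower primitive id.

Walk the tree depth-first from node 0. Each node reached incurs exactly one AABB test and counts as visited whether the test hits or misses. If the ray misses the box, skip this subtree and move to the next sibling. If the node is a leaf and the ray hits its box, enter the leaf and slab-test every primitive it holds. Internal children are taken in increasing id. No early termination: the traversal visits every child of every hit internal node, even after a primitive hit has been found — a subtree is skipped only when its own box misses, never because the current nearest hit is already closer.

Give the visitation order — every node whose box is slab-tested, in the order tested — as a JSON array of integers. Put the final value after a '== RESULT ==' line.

Traverse from the root:
N0 x:[15,48] y:[0,37] z:[2,43] -> hit [15,37], descend [1, 2, 4, 5]
  N1 x:[28,44] y:[0,16] z:[29,41] -> miss, prune
  N2 x:[27,48] y:[16,23] z:[31,43] -> miss, prune
  N4 x:[15,45] y:[1,16] z:[2,21] -> hit [15,16], descend [3, 7]
    N3 x:[15,32] y:[1,16] z:[12,17] -> hit [15,16] leaf, test {P5@t=15, P8(miss)}
    N7 x:[40,45] y:[2,12] z:[2,21] -> miss, prune
  N5 x:[25,37] y:[19,37] z:[9,30] -> hit [25,30] leaf, test {P3(miss), P7(miss), P13(miss)}

order=[0, 1, 2, 4, 3, 7, 5]  |boxes|=7  |leaves|=2  hit=P5

== RESULT ==
[0, 1, 2, 4, 3, 7, 5]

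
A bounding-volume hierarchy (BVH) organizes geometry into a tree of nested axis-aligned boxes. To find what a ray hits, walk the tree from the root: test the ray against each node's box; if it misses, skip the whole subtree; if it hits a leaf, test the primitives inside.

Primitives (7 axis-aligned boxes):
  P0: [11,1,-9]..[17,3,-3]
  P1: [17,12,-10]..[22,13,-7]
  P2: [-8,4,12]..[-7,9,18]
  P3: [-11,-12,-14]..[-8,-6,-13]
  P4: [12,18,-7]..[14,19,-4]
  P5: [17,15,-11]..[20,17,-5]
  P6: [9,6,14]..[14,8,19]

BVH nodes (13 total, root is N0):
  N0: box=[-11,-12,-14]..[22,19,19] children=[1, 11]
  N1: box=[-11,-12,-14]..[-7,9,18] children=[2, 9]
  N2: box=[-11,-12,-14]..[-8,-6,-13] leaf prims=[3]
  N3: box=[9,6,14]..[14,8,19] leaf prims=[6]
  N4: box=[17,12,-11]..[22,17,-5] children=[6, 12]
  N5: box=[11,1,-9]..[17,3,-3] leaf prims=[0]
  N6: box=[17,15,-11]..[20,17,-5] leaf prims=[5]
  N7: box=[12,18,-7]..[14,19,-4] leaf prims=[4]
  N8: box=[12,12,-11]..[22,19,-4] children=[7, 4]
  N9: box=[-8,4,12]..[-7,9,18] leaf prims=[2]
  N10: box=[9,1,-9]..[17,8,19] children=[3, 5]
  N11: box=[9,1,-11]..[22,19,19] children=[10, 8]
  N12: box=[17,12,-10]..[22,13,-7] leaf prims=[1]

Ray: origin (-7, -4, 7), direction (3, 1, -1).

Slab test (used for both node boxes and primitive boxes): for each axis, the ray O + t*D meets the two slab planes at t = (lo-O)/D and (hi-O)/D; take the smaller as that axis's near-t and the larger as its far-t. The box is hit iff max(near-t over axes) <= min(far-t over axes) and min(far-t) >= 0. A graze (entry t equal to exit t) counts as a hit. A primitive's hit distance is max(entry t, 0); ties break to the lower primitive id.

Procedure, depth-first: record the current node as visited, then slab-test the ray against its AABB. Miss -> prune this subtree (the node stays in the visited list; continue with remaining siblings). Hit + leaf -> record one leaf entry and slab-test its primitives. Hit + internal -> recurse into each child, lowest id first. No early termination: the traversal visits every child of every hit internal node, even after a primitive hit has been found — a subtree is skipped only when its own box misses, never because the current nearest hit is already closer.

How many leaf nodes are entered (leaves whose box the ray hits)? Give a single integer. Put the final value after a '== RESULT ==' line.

Walk:
N0 x:[-4/3,29/3] y:[-8,23] z:[-12,21] -> hit [-4/3,29/3], descend [1, 11]
  N1 x:[-4/3,0] y:[-8,13] z:[-11,21] -> hit [-4/3,0], descend [2, 9]
    N2 x:[-4/3,-1/3] y:[-8,-2] z:[20,21] -> miss, prune
    N9 x:[-1/3,0] y:[8,13] z:[-11,-5] -> miss, prune
  N11 x:[16/3,29/3] y:[5,23] z:[-12,18] -> hit [16/3,29/3], descend [8, 10]
    N8 x:[19/3,29/3] y:[16,23] z:[11,18] -> miss, prune
    N10 x:[16/3,8] y:[5,12] z:[-12,16] -> hit [16/3,8], descend [3, 5]
      N3 x:[16/3,7] y:[10,12] z:[-12,-7] -> miss, prune
      N5 x:[6,8] y:[5,7] z:[10,16] -> miss, prune

order=[0, 1, 2, 9, 11, 8, 10, 3, 5]  |boxes|=9  |leaves|=0  hit=miss

== RESULT ==
0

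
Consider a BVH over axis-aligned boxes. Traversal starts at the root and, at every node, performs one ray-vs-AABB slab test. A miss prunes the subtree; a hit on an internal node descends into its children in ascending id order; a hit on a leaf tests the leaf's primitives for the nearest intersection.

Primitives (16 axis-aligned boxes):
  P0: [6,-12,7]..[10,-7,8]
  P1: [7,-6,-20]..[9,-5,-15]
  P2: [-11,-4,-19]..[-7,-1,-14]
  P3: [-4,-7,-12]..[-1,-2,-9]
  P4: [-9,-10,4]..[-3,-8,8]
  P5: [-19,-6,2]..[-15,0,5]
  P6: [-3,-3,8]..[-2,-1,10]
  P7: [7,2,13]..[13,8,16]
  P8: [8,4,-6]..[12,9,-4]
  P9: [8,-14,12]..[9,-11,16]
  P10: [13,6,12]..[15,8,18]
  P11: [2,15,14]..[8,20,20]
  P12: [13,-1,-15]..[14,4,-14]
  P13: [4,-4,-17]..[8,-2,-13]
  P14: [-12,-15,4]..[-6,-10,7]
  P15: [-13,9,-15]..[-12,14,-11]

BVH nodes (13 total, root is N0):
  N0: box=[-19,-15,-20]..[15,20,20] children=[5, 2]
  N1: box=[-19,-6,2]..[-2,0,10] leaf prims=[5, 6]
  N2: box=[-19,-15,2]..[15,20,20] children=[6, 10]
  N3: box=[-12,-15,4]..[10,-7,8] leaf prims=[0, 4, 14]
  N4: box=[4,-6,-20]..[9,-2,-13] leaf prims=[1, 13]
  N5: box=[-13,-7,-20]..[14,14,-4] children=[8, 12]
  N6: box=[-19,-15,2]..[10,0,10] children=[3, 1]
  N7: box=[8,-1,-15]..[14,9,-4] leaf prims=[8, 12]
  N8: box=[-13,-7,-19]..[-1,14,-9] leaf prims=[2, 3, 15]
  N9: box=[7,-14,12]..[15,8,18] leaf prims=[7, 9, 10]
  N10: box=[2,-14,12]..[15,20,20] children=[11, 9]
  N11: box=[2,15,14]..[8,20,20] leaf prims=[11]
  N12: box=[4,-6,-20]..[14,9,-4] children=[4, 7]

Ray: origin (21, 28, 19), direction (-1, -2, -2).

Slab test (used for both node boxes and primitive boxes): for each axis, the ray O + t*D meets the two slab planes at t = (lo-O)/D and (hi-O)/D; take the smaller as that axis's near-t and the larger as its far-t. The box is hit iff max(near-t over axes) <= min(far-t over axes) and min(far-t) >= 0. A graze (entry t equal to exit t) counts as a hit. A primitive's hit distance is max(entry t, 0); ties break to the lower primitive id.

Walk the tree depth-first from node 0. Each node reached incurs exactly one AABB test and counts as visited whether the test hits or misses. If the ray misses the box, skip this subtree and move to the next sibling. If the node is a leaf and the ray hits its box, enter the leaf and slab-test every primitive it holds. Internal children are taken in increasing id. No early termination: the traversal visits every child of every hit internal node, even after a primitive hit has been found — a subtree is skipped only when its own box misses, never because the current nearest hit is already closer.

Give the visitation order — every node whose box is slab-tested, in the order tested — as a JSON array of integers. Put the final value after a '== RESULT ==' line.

Trace the traversal:
N0 x:[6,40] y:[4,43/2] z:[-1/2,39/2] -> hit [6,39/2], descend [2, 5]
  N2 x:[6,40] y:[4,43/2] z:[-1/2,17/2] -> hit [6,17/2], descend [6, 10]
    N6 x:[11,40] y:[14,43/2] z:[9/2,17/2] -> miss, prune
    N10 x:[6,19] y:[4,21] z:[-1/2,7/2] -> miss, prune
  N5 x:[7,34] y:[7,35/2] z:[23/2,39/2] -> hit [23/2,35/2], descend [8, 12]
    N8 x:[22,34] y:[7,35/2] z:[14,19] -> miss, prune
    N12 x:[7,17] y:[19/2,17] z:[23/2,39/2] -> hit [23/2,17], descend [4, 7]
      N4 x:[12,17] y:[15,17] z:[16,39/2] -> hit [16,17] leaf, test {P1(miss), P13@t=16}
      N7 x:[7,13] y:[19/2,29/2] z:[23/2,17] -> hit [23/2,13] leaf, test {P8@t=23/2, P12(miss)}

order=[0, 2, 6, 10, 5, 8, 12, 4, 7]  |boxes|=9  |leaves|=2  hit=P8

== RESULT ==
[0, 2, 6, 10, 5, 8, 12, 4, 7]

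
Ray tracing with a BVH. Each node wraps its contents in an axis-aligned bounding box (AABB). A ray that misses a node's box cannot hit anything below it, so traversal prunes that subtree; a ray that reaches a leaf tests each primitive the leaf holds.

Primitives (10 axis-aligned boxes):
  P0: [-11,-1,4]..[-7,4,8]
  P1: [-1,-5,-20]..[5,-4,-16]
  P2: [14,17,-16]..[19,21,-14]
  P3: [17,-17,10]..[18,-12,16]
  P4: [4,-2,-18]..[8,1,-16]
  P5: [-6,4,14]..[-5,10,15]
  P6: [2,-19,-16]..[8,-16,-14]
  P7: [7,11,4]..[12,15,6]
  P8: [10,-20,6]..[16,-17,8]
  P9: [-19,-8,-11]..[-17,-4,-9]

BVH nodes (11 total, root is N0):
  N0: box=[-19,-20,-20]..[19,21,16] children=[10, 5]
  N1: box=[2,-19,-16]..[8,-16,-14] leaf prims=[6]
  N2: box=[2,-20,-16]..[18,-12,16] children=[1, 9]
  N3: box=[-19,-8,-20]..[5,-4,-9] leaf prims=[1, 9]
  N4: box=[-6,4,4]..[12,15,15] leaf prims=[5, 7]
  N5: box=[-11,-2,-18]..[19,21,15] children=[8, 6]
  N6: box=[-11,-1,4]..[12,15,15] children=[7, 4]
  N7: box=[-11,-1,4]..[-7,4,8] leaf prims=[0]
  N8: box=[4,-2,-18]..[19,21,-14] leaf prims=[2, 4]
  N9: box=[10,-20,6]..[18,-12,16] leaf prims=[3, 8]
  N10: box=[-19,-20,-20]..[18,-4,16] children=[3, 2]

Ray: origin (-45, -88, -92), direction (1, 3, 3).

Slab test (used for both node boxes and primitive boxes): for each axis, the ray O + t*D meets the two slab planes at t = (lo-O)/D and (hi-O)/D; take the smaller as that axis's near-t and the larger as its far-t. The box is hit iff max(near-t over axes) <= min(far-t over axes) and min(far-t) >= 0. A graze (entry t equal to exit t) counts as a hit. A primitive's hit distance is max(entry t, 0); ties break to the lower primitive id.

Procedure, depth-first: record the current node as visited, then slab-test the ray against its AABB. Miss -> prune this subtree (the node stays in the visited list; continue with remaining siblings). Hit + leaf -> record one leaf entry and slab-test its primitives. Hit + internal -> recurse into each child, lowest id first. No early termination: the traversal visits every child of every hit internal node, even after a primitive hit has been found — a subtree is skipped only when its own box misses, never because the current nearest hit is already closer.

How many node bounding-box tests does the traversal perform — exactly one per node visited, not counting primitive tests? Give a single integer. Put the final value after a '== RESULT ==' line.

Traverse from the root:
N0 x:[26,64] y:[68/3,109/3] z:[24,36] -> hit [26,36], descend [5, 10]
  N5 x:[34,64] y:[86/3,109/3] z:[74/3,107/3] -> hit [34,107/3], descend [6, 8]
    N6 x:[34,57] y:[29,103/3] z:[32,107/3] -> hit [34,103/3], descend [4, 7]
      N4 x:[39,57] y:[92/3,103/3] z:[32,107/3] -> miss, prune
      N7 x:[34,38] y:[29,92/3] z:[32,100/3] -> miss, prune
    N8 x:[49,64] y:[86/3,109/3] z:[74/3,26] -> miss, prune
  N10 x:[26,63] y:[68/3,28] z:[24,36] -> hit [26,28], descend [2, 3]
    N2 x:[47,63] y:[68/3,76/3] z:[76/3,36] -> miss, prune
    N3 x:[26,50] y:[80/3,28] z:[24,83/3] -> hit [80/3,83/3] leaf, test {P1(miss), P9@t=27}

9 AABB tests over nodes [0, 5, 6, 4, 7, 8, 10, 2, 3]; 1 leaf entered; closest P9.

== RESULT ==
9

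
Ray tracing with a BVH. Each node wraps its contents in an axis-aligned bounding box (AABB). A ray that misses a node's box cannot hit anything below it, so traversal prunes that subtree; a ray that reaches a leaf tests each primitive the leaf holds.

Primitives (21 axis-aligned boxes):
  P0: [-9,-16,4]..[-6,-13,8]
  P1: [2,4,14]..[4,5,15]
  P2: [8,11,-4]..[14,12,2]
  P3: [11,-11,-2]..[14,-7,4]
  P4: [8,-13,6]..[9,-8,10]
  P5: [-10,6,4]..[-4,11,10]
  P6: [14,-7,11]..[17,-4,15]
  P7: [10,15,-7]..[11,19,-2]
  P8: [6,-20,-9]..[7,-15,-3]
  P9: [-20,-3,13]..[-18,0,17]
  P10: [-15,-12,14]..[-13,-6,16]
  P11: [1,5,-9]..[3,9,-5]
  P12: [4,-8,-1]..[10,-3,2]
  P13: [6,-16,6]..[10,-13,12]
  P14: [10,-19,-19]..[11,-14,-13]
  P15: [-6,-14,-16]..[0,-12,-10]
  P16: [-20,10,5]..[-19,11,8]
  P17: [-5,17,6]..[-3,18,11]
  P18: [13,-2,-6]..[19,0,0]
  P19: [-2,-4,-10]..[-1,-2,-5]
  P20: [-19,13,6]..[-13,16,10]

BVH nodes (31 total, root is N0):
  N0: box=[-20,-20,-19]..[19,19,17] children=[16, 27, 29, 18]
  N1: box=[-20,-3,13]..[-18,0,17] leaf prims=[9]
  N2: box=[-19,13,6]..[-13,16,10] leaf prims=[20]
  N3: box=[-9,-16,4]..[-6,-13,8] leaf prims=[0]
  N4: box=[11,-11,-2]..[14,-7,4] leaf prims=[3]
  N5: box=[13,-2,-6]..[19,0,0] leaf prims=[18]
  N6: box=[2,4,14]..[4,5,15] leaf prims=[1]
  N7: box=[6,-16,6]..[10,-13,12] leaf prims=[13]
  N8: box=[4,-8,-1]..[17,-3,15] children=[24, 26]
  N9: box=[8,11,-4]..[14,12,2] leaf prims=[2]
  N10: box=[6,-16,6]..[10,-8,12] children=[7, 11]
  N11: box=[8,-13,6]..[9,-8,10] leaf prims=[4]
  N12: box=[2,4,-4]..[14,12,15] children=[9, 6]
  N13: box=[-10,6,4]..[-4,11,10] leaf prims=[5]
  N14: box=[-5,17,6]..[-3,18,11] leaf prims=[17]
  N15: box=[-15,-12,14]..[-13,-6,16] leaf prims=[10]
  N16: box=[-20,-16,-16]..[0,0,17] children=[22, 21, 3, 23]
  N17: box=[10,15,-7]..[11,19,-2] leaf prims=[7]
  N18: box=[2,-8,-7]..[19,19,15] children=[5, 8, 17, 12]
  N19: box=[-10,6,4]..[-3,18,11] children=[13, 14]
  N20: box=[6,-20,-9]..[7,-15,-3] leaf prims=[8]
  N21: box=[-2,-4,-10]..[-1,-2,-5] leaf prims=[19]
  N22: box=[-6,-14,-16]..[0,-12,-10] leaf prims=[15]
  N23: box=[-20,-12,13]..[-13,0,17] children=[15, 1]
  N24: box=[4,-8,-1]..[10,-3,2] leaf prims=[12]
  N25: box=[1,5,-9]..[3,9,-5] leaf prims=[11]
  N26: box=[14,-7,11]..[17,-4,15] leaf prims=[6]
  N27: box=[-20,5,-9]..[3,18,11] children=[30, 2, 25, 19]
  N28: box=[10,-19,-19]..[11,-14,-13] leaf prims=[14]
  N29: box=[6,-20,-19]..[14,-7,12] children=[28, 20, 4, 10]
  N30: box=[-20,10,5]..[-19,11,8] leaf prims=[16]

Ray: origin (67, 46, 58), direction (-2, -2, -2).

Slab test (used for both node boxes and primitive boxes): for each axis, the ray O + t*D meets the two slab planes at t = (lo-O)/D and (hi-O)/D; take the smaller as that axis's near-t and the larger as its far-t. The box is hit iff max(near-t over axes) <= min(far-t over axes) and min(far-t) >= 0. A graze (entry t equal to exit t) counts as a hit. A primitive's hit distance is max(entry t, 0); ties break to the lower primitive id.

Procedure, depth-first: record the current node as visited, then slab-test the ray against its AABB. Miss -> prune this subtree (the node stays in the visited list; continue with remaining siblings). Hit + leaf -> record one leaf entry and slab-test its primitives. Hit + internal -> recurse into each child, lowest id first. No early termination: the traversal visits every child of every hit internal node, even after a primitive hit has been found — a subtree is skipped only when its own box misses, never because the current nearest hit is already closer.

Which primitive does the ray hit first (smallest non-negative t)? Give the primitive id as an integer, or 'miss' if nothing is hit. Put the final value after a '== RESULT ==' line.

Traverse from the root:
N0 x:[24,87/2] y:[27/2,33] z:[41/2,77/2] -> hit [24,33], descend [16, 18, 27, 29]
  N16 x:[67/2,87/2] y:[23,31] z:[41/2,37] -> miss, prune
  N18 x:[24,65/2] y:[27/2,27] z:[43/2,65/2] -> hit [24,27], descend [5, 8, 12, 17]
    N5 x:[24,27] y:[23,24] z:[29,32] -> miss, prune
    N8 x:[25,63/2] y:[49/2,27] z:[43/2,59/2] -> hit [25,27], descend [24, 26]
      N24 x:[57/2,63/2] y:[49/2,27] z:[28,59/2] -> miss, prune
      N26 x:[25,53/2] y:[25,53/2] z:[43/2,47/2] -> miss, prune
    N12 x:[53/2,65/2] y:[17,21] z:[43/2,31] -> miss, prune
    N17 x:[28,57/2] y:[27/2,31/2] z:[30,65/2] -> miss, prune
  N27 x:[32,87/2] y:[14,41/2] z:[47/2,67/2] -> miss, prune
  N29 x:[53/2,61/2] y:[53/2,33] z:[23,77/2] -> hit [53/2,61/2], descend [4, 10, 20, 28]
    N4 x:[53/2,28] y:[53/2,57/2] z:[27,30] -> hit [27,28] leaf, test {P3@t=27}
    N10 x:[57/2,61/2] y:[27,31] z:[23,26] -> miss, prune
    N20 x:[30,61/2] y:[61/2,33] z:[61/2,67/2] -> hit [61/2,61/2] leaf, test {P8@t=61/2}
    N28 x:[28,57/2] y:[30,65/2] z:[71/2,77/2] -> miss, prune

Visited [0, 16, 18, 5, 8, 24, 26, 12, 17, 27, 29, 4, 10, 20, 28]. Tests: 15 box, 2 leaf. Nearest: P3.

== RESULT ==
3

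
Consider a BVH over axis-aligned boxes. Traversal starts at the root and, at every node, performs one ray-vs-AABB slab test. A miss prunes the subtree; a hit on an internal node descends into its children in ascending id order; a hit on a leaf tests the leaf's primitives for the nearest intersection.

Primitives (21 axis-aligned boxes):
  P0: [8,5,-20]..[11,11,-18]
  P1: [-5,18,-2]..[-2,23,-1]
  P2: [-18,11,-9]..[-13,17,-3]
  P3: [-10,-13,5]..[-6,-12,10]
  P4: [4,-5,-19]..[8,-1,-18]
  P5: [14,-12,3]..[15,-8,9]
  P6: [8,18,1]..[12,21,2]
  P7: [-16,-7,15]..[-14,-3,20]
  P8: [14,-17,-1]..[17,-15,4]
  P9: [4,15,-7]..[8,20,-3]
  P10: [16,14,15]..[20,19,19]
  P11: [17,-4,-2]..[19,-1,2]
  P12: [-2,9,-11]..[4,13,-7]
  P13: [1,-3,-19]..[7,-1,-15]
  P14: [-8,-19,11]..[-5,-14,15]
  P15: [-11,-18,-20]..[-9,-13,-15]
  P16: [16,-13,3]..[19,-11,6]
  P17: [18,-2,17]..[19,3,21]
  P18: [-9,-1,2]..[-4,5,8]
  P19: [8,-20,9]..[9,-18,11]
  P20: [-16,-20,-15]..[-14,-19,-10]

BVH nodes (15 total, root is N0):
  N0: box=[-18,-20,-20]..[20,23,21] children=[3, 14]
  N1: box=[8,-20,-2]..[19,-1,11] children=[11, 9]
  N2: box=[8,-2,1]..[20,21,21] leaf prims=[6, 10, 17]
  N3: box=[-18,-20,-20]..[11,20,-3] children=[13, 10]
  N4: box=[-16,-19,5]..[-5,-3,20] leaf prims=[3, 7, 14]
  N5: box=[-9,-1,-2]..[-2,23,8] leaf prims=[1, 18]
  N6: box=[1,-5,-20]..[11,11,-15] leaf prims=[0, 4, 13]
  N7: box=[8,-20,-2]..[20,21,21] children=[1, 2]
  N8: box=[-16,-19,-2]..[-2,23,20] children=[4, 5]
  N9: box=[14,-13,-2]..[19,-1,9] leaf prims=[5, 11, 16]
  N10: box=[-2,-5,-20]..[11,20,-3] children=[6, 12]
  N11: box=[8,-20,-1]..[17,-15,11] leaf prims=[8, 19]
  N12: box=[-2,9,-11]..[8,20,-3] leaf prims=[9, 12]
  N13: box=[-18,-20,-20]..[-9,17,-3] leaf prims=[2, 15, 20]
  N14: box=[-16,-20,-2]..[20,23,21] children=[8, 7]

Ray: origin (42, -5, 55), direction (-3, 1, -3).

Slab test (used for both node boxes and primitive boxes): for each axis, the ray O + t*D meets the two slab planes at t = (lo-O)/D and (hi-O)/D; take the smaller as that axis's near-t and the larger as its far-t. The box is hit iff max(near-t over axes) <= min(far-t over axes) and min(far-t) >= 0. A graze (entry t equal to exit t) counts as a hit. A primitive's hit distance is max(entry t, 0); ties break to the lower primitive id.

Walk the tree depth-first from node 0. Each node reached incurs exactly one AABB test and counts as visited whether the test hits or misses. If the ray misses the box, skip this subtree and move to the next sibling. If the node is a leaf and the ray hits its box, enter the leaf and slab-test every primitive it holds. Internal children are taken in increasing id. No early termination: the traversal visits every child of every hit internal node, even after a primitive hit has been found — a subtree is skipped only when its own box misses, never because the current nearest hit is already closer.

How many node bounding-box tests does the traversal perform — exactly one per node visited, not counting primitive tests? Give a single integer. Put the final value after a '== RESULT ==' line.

Traverse from the root:
N0 x:[22/3,20] y:[-15,28] z:[34/3,25] -> hit [34/3,20], descend [3, 14]
  N3 x:[31/3,20] y:[-15,25] z:[58/3,25] -> hit [58/3,20], descend [10, 13]
    N10 x:[31/3,44/3] y:[0,25] z:[58/3,25] -> miss, prune
    N13 x:[17,20] y:[-15,22] z:[58/3,25] -> hit [58/3,20] leaf, test {P2@t=58/3, P15(miss), P20(miss)}
  N14 x:[22/3,58/3] y:[-15,28] z:[34/3,19] -> hit [34/3,19], descend [7, 8]
    N7 x:[22/3,34/3] y:[-15,26] z:[34/3,19] -> hit [34/3,34/3], descend [1, 2]
      N1 x:[23/3,34/3] y:[-15,4] z:[44/3,19] -> miss, prune
      N2 x:[22/3,34/3] y:[3,26] z:[34/3,18] -> hit [34/3,34/3] leaf, test {P6(miss), P10(miss), P17(miss)}
    N8 x:[44/3,58/3] y:[-14,28] z:[35/3,19] -> hit [44/3,19], descend [4, 5]
      N4 x:[47/3,58/3] y:[-14,2] z:[35/3,50/3] -> miss, prune
      N5 x:[44/3,17] y:[4,28] z:[47/3,19] -> hit [47/3,17] leaf, test {P1(miss), P18(miss)}

order=[0, 3, 10, 13, 14, 7, 1, 2, 8, 4, 5]  |boxes|=11  |leaves|=3  hit=P2

== RESULT ==
11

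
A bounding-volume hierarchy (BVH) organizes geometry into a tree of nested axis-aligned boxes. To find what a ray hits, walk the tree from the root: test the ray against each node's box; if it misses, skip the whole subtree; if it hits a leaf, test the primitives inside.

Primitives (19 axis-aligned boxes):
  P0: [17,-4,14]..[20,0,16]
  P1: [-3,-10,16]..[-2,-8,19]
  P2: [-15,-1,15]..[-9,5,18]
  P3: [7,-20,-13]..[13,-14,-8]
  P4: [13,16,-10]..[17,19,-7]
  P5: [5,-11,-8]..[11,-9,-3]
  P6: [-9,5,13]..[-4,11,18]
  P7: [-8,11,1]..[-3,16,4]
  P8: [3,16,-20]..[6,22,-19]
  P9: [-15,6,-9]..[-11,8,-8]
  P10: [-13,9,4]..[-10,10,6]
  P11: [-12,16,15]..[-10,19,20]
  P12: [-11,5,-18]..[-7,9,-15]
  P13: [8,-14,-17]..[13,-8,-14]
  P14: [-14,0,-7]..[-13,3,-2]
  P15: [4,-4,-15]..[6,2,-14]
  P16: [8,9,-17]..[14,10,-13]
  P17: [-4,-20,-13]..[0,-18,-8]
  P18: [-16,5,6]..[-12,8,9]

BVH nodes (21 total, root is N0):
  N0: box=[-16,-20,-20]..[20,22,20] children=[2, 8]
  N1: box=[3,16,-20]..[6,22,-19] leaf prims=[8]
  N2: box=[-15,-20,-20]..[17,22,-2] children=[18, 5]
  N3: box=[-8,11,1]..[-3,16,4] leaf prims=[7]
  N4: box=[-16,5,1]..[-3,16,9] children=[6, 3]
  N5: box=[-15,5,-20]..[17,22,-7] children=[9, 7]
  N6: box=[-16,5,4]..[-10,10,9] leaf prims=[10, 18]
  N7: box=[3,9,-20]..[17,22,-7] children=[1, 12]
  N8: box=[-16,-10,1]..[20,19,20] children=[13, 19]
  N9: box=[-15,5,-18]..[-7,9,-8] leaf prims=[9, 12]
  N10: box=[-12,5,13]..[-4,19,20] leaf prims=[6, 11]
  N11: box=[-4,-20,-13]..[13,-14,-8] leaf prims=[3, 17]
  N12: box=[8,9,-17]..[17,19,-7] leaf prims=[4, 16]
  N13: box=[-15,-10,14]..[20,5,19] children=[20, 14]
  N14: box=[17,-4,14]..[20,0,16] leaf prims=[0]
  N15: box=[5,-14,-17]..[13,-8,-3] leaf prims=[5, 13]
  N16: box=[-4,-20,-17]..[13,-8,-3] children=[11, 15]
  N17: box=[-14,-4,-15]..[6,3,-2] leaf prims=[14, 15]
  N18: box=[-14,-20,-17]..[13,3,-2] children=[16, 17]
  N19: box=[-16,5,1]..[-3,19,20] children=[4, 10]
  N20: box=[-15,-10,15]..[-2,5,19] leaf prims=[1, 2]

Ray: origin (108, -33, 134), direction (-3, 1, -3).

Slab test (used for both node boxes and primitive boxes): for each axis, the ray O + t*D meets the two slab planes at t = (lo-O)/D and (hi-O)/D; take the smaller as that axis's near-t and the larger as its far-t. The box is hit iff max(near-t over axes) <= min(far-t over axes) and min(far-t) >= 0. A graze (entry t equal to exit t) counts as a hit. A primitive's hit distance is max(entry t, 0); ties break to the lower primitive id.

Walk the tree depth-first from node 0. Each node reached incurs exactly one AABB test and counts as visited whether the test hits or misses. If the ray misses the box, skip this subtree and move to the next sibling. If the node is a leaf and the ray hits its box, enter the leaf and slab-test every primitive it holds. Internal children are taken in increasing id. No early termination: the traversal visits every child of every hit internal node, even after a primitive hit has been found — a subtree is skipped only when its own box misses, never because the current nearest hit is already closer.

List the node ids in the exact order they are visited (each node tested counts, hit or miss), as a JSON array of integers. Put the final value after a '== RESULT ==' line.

Traverse from the root:
N0 x:[88/3,124/3] y:[13,55] z:[38,154/3] -> hit [38,124/3], descend [2, 8]
  N2 x:[91/3,41] y:[13,55] z:[136/3,154/3] -> miss, prune
  N8 x:[88/3,124/3] y:[23,52] z:[38,133/3] -> hit [38,124/3], descend [13, 19]
    N13 x:[88/3,41] y:[23,38] z:[115/3,40] -> miss, prune
    N19 x:[37,124/3] y:[38,52] z:[38,133/3] -> hit [38,124/3], descend [4, 10]
      N4 x:[37,124/3] y:[38,49] z:[125/3,133/3] -> miss, prune
      N10 x:[112/3,40] y:[38,52] z:[38,121/3] -> hit [38,40] leaf, test {P6@t=116/3, P11(miss)}

order=[0, 2, 8, 13, 19, 4, 10]  |boxes|=7  |leaves|=1  hit=P6

== RESULT ==
[0, 2, 8, 13, 19, 4, 10]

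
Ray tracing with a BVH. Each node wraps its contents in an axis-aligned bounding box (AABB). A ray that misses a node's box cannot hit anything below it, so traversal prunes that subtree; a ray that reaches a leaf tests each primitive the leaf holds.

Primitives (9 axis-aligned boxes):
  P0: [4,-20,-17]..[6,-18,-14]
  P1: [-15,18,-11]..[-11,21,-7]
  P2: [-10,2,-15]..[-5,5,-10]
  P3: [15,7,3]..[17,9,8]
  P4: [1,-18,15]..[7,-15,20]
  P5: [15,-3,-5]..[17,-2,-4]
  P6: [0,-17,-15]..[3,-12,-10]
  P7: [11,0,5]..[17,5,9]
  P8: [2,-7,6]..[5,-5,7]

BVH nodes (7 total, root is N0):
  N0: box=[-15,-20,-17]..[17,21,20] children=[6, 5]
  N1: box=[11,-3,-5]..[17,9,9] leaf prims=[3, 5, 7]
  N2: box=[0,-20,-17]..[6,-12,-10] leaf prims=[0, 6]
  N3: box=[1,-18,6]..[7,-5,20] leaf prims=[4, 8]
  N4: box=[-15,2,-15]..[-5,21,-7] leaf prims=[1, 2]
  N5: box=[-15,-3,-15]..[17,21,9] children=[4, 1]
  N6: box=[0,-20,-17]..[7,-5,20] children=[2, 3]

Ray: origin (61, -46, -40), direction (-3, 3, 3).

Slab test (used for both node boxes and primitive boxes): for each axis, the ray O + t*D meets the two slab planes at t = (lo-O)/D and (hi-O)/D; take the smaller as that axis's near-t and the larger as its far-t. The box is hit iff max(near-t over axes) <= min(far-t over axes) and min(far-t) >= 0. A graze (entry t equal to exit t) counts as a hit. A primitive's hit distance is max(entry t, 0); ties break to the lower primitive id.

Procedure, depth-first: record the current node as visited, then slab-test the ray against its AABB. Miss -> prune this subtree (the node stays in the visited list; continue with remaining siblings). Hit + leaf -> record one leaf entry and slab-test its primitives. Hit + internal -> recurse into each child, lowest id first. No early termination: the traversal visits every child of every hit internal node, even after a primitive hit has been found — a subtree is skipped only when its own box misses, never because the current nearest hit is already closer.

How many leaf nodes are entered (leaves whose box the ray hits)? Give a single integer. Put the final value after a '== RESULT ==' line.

Walk:
N0 x:[44/3,76/3] y:[26/3,67/3] z:[23/3,20] -> hit [44/3,20], descend [5, 6]
  N5 x:[44/3,76/3] y:[43/3,67/3] z:[25/3,49/3] -> hit [44/3,49/3], descend [1, 4]
    N1 x:[44/3,50/3] y:[43/3,55/3] z:[35/3,49/3] -> hit [44/3,49/3] leaf, test {P3(miss), P5(miss), P7@t=46/3}
    N4 x:[22,76/3] y:[16,67/3] z:[25/3,11] -> miss, prune
  N6 x:[18,61/3] y:[26/3,41/3] z:[23/3,20] -> miss, prune

order=[0, 5, 1, 4, 6]  |boxes|=5  |leaves|=1  hit=P7

== RESULT ==
1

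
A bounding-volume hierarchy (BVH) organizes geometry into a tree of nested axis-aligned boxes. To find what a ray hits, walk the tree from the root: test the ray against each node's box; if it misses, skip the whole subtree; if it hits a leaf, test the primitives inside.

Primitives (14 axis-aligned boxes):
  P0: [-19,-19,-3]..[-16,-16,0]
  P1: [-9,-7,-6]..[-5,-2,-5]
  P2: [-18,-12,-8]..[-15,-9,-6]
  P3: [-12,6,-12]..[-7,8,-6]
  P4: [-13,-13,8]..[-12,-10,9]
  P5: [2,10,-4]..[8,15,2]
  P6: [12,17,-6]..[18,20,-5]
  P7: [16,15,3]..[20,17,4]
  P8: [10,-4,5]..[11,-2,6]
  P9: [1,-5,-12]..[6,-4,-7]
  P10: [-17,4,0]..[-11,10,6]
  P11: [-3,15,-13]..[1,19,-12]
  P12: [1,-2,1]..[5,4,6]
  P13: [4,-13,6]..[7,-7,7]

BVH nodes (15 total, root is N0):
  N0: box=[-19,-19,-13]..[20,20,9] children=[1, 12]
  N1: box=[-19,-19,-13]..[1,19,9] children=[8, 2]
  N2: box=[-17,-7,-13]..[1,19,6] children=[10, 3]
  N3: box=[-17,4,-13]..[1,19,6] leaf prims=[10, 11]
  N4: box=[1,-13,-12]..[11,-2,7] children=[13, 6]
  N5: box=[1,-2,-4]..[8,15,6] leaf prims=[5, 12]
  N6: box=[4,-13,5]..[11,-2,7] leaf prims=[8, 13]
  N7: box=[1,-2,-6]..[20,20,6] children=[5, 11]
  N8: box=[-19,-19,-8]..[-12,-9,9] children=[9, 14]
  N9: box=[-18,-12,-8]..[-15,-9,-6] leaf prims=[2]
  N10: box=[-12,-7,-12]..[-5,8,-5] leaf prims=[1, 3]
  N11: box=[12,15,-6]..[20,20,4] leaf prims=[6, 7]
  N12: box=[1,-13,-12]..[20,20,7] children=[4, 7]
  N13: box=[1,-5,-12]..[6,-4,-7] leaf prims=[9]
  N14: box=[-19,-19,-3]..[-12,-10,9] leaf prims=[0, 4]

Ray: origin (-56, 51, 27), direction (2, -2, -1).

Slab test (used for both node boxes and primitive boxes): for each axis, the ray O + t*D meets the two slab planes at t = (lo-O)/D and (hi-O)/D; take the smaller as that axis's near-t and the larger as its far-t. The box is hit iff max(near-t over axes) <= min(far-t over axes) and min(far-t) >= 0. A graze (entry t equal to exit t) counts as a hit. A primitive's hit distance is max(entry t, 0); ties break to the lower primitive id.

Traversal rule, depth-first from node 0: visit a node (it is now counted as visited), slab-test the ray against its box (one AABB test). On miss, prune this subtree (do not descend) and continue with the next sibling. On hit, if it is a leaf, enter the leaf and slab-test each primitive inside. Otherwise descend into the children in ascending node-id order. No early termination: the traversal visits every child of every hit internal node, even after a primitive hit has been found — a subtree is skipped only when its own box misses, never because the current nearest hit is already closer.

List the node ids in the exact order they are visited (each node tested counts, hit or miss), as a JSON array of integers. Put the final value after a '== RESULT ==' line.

Walk:
N0 x:[37/2,38] y:[31/2,35] z:[18,40] -> hit [37/2,35], descend [1, 12]
  N1 x:[37/2,57/2] y:[16,35] z:[18,40] -> hit [37/2,57/2], descend [2, 8]
    N2 x:[39/2,57/2] y:[16,29] z:[21,40] -> hit [21,57/2], descend [3, 10]
      N3 x:[39/2,57/2] y:[16,47/2] z:[21,40] -> hit [21,47/2] leaf, test {P10@t=21, P11(miss)}
      N10 x:[22,51/2] y:[43/2,29] z:[32,39] -> miss, prune
    N8 x:[37/2,22] y:[30,35] z:[18,35] -> miss, prune
  N12 x:[57/2,38] y:[31/2,32] z:[20,39] -> hit [57/2,32], descend [4, 7]
    N4 x:[57/2,67/2] y:[53/2,32] z:[20,39] -> hit [57/2,32], descend [6, 13]
      N6 x:[30,67/2] y:[53/2,32] z:[20,22] -> miss, prune
      N13 x:[57/2,31] y:[55/2,28] z:[34,39] -> miss, prune
    N7 x:[57/2,38] y:[31/2,53/2] z:[21,33] -> miss, prune

11 AABB tests over nodes [0, 1, 2, 3, 10, 8, 12, 4, 6, 13, 7]; 1 leaf entered; closest P10.

== RESULT ==
[0, 1, 2, 3, 10, 8, 12, 4, 6, 13, 7]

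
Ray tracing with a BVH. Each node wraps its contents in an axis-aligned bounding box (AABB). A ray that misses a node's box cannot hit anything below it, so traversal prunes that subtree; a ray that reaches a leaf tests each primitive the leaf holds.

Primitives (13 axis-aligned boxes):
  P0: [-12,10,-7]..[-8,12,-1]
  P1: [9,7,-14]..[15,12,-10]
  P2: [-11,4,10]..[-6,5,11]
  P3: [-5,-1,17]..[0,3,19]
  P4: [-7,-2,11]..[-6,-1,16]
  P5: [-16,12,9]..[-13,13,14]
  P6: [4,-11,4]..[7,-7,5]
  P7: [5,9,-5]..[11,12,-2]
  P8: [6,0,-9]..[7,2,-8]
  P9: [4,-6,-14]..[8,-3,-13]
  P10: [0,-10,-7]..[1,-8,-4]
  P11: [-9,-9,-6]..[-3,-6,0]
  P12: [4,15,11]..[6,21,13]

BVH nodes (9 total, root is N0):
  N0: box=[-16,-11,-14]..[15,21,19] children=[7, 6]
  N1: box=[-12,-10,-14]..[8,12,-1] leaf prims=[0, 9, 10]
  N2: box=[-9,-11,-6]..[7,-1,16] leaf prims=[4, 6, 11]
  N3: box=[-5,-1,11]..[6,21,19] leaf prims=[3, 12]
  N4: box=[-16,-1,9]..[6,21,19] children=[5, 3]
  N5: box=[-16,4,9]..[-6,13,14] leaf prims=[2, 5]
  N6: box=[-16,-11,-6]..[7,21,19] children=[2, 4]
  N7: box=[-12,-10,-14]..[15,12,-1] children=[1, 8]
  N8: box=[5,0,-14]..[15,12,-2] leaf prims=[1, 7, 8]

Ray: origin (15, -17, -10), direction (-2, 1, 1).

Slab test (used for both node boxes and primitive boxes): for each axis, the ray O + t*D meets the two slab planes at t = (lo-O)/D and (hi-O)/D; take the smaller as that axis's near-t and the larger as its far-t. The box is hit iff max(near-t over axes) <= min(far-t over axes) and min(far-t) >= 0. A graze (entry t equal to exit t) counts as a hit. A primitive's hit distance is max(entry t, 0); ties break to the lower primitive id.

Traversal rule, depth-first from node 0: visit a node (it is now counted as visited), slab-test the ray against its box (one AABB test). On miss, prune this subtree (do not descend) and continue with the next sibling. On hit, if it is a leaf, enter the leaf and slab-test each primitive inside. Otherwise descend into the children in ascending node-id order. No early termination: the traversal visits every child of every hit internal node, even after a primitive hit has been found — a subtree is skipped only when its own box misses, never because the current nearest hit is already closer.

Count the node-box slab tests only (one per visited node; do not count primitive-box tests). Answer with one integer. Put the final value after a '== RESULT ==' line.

Walk:
N0 x:[0,31/2] y:[6,38] z:[-4,29] -> hit [6,31/2], descend [6, 7]
  N6 x:[4,31/2] y:[6,38] z:[4,29] -> hit [6,31/2], descend [2, 4]
    N2 x:[4,12] y:[6,16] z:[4,26] -> hit [6,12] leaf, test {P4(miss), P6(miss), P11@t=9}
    N4 x:[9/2,31/2] y:[16,38] z:[19,29] -> miss, prune
  N7 x:[0,27/2] y:[7,29] z:[-4,9] -> hit [7,9], descend [1, 8]
    N1 x:[7/2,27/2] y:[7,29] z:[-4,9] -> hit [7,9] leaf, test {P0(miss), P9(miss), P10(miss)}
    N8 x:[0,5] y:[17,29] z:[-4,8] -> miss, prune

order=[0, 6, 2, 4, 7, 1, 8]  |boxes|=7  |leaves|=2  hit=P11

== RESULT ==
7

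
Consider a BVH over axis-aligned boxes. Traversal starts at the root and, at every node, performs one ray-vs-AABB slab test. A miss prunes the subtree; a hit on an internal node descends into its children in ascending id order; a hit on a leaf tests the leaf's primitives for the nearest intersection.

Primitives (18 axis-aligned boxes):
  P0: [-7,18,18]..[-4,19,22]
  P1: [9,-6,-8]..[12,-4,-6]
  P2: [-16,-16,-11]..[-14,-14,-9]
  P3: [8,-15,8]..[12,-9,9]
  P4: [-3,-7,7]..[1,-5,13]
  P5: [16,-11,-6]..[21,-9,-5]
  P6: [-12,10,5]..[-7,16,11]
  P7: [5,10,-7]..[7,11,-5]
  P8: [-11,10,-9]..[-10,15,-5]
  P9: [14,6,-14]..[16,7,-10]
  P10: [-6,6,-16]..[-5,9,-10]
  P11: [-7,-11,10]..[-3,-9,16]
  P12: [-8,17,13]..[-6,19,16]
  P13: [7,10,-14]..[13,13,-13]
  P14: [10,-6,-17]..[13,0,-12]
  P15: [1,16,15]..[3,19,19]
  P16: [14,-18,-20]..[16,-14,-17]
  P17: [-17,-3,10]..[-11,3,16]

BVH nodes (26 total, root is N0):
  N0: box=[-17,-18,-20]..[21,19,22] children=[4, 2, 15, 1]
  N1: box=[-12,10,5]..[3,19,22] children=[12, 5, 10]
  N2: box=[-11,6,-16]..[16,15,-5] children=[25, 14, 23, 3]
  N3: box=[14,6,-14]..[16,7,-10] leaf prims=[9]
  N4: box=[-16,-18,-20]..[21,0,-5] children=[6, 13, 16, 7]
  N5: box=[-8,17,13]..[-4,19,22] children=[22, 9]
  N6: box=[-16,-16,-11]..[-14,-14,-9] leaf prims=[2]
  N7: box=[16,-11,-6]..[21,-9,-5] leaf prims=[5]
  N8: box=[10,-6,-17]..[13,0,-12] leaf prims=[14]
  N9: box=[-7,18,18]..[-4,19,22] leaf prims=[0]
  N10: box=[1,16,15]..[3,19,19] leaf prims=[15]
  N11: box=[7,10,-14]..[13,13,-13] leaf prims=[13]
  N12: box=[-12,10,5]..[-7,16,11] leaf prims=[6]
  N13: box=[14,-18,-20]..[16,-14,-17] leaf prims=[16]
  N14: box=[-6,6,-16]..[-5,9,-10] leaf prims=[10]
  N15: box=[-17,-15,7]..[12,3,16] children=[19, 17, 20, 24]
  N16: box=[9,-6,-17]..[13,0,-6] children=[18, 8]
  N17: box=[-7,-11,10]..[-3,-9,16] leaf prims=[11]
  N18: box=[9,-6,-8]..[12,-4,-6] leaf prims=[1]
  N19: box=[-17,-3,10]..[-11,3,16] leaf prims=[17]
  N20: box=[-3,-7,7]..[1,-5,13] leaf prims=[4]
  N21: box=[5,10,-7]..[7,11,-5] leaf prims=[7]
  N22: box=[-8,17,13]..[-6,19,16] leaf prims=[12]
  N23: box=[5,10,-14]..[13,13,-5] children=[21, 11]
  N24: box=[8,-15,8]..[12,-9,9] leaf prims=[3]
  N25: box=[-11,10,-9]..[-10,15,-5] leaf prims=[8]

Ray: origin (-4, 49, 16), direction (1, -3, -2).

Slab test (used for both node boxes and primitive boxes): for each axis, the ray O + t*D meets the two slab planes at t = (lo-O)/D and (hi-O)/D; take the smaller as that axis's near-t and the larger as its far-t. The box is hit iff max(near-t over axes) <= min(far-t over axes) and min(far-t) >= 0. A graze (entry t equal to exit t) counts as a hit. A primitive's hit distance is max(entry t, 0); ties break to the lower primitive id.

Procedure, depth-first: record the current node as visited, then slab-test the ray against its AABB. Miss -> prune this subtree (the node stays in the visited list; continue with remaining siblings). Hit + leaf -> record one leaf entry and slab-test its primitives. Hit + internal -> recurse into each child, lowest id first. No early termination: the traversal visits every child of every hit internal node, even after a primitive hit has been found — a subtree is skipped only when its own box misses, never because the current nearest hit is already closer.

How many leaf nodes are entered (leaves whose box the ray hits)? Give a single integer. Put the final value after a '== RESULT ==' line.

Trace the traversal:
N0 x:[-13,25] y:[10,67/3] z:[-3,18] -> hit [10,18], descend [1, 2, 4, 15]
  N1 x:[-8,7] y:[10,13] z:[-3,11/2] -> miss, prune
  N2 x:[-7,20] y:[34/3,43/3] z:[21/2,16] -> hit [34/3,43/3], descend [3, 14, 23, 25]
    N3 x:[18,20] y:[14,43/3] z:[13,15] -> miss, prune
    N14 x:[-2,-1] y:[40/3,43/3] z:[13,16] -> miss, prune
    N23 x:[9,17] y:[12,13] z:[21/2,15] -> hit [12,13], descend [11, 21]
      N11 x:[11,17] y:[12,13] z:[29/2,15] -> miss, prune
      N21 x:[9,11] y:[38/3,13] z:[21/2,23/2] -> miss, prune
    N25 x:[-7,-6] y:[34/3,13] z:[21/2,25/2] -> miss, prune
  N4 x:[-12,25] y:[49/3,67/3] z:[21/2,18] -> hit [49/3,18], descend [6, 7, 13, 16]
    N6 x:[-12,-10] y:[21,65/3] z:[25/2,27/2] -> miss, prune
    N7 x:[20,25] y:[58/3,20] z:[21/2,11] -> miss, prune
    N13 x:[18,20] y:[21,67/3] z:[33/2,18] -> miss, prune
    N16 x:[13,17] y:[49/3,55/3] z:[11,33/2] -> hit [49/3,33/2], descend [8, 18]
      N8 x:[14,17] y:[49/3,55/3] z:[14,33/2] -> hit [49/3,33/2] leaf, test {P14@t=49/3}
      N18 x:[13,16] y:[53/3,55/3] z:[11,12] -> miss, prune
  N15 x:[-13,16] y:[46/3,64/3] z:[0,9/2] -> miss, prune

Visited [0, 1, 2, 3, 14, 23, 11, 21, 25, 4, 6, 7, 13, 16, 8, 18, 15]. Tests: 17 box, 1 leaf. Nearest: P14.

== RESULT ==
1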